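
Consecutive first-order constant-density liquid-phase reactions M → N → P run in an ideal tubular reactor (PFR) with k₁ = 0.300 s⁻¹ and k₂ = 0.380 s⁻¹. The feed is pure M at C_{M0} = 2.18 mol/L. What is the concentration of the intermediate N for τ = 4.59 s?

Solving the coupled first-order balances gives C_N(τ) = [k₁/(k₂−k₁)]·C_{M0}·(e^(−k₁τ) − e^(−k₂τ)).
e^(−k₁τ) = e^(−0.300×4.59) = e^(−1.377) = 0.2523; e^(−k₂τ) = e^(−1.744) = 0.1748.
C_N = 0.300×2.18/(0.380−0.300) × (0.2523−0.1748) = 8.175×0.07755 = 0.6340 mol/L.

0.634 mol/L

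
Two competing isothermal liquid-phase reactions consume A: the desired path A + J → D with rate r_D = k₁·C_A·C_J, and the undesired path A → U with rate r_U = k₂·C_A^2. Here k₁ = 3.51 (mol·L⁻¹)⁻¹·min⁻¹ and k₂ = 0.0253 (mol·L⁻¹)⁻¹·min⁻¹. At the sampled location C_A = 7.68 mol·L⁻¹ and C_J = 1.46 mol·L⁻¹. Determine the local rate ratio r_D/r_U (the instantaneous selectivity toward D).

26.4

S_{D/U} = r_D/r_U = (k₁·C_A·C_J)/(k₂·C_A^2) = (k₁/k₂)·C_A⁻¹·C_J.
= (3.51×7.680×1.460) / (0.0253×7.680^2) = 39.36/1.492 = 26.4.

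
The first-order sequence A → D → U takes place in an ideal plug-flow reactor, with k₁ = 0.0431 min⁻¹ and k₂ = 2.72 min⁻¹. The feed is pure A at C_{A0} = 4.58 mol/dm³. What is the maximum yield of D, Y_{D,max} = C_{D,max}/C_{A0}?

0.0148

At the optimum, C_{D,max}/C_{A0} = (k₁/k₂)^[k₂/(k₂−k₁)].
= (0.0431/2.72)^(2.72/(2.72−0.0431)) = (0.01585)^(1.016) = 0.01482.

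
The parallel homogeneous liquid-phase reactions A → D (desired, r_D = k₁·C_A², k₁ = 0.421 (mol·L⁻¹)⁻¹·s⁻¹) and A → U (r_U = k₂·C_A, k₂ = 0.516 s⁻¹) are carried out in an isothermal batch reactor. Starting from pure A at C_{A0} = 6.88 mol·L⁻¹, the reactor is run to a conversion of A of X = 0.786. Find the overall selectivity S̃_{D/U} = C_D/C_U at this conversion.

3.01

C_A = C_{A0}(1−X) = 1.472 mol·L⁻¹.
Along a PFR/batch, dC_U/dC_A = −r_U/(r_D+r_U) = −k₂/(k₂+k₁·C_A).
Integrating from C_{A0} to C_A: C_U = (0.516/0.421)·ln[(0.516+0.421·6.88)/(0.516+0.421·1.47)] = 1.226·ln(3.412/1.136) = 1.348 mol·L⁻¹.
Then C_D = (C_{A0}−C_A) − C_U = 5.408 − 1.348 = 4.059 mol·L⁻¹.
S̃_{D/U} = C_D/C_U = 4.059/1.348 = 3.01.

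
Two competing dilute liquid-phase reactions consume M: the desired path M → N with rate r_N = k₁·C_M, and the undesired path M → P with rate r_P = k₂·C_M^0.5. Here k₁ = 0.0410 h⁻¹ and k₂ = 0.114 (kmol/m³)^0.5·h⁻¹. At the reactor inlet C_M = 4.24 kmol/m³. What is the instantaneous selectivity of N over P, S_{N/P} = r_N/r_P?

S_{N/P} = r_N/r_P = (k₁·C_M)/(k₂·C_M^0.5) = (k₁/k₂)·C_M^0.5.
= (0.0410×4.240) / (0.114×4.240^0.5) = 0.1738/0.2347 = 0.741.
Since the desired path is higher order in M, keeping C_M high (PFR or concentrated feed) favours N.

0.741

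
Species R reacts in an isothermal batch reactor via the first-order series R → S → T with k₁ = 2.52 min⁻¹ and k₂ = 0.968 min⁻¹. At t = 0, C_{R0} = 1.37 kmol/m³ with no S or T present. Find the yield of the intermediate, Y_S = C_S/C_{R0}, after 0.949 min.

0.499

The intermediate concentration in a first-order A→B→C sequence is C_S = k₁C_{R0}(e^(−k₁t) − e^(−k₂t))/(k₂−k₁).
e^(−k₁t) = e^(−2.52×0.949) = e^(−2.391) = 0.09149; e^(−k₂t) = e^(−0.9186) = 0.3991.
C_S = 2.52×1.37/(0.968−2.52) × (0.09149−0.3991) = (-2.224)×(-0.3076) = 0.6842 kmol/m³.
Y_S = C_S/C_{R0} = 0.6842/1.37 = 0.499.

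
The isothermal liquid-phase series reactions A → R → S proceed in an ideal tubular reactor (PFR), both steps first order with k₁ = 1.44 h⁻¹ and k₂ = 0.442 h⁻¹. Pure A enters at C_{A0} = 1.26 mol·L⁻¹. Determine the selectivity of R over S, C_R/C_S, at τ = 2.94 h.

Solving the coupled first-order balances gives C_R(τ) = [k₁/(k₂−k₁)]·C_{A0}·(e^(−k₁τ) − e^(−k₂τ)).
e^(−k₁τ) = e^(−1.44×2.94) = e^(−4.234) = 0.01450; e^(−k₂τ) = e^(−1.299) = 0.2727.
C_R = 1.44×1.26/(0.442−1.44) × (0.01450−0.2727) = (-1.818)×(-0.2582) = 0.4694 mol·L⁻¹.
C_A = C_{A0}e^(−k₁τ) = 0.01827 mol·L⁻¹, so C_S = C_{A0}−C_A−C_R = 0.7724 mol·L⁻¹; C_R/C_S = 0.608.

0.608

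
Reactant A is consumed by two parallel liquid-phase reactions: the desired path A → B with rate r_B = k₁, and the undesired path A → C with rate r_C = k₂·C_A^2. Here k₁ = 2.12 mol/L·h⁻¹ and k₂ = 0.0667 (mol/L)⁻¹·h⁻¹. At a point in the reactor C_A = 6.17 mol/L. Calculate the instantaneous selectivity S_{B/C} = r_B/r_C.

S_{B/C} = r_B/r_C = (k₁)/(k₂·C_A^2) = (k₁/k₂)·C_A^-2.
= (2.12) / (0.0667×6.170^2) = 2.120/2.539 = 0.835.
The undesired path is higher order in A, so low C_A (CSTR or dilute feed) favours B.

0.835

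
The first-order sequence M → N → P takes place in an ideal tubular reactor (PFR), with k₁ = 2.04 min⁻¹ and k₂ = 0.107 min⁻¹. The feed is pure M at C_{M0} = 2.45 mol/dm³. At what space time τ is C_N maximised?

1.53 min

For first-order series the maximum of C_N occurs at τ_opt = ln(k₂/k₁)/(k₂−k₁).
= ln(0.107/2.04)/(0.107−2.04) = ln(0.05245)/-1.933 = -2.948/-1.933 = 1.53 min.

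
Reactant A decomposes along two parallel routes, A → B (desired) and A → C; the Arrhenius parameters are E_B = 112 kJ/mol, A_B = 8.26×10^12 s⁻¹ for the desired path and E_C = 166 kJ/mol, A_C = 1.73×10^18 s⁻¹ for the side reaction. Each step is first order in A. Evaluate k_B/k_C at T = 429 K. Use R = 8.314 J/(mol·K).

18.0

k_B/k_C = (A_B/A_C)·exp[−(E_B−E_C)/(RT)] = (A_B/A_C)·exp[(E_C−E_B)/(RT)].
(E_C−E_B)/(RT) = (166−112)×10³/(8.314×429) = 54000/3567 = 15.14.
k_B/k_C = (8.26×10^12/1.73×10^18)·exp(15.14) = 4.775×10^-6 × 3.760×10^6 = 18.0.
Since E_B < E_C, lowering the temperature improves selectivity toward B.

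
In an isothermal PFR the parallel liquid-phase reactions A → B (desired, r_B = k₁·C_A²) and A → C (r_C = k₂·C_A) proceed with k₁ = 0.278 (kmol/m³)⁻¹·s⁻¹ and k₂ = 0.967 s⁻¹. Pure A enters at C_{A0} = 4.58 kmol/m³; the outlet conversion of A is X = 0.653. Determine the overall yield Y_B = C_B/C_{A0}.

C_A = C_{A0}(1−X) = 1.589 kmol/m³.
Along a PFR/batch, dC_C/dC_A = −r_C/(r_B+r_C) = −k₂/(k₂+k₁·C_A).
Integrating from C_{A0} to C_A: C_C = (0.967/0.278)·ln[(0.967+0.278·4.58)/(0.967+0.278·1.59)] = 3.478·ln(2.240/1.409) = 1.613 kmol/m³.
Then C_B = (C_{A0}−C_A) − C_C = 2.991 − 1.613 = 1.377 kmol/m³.
Y_B = C_B/C_{A0} = 1.377/4.58 = 0.301.

0.301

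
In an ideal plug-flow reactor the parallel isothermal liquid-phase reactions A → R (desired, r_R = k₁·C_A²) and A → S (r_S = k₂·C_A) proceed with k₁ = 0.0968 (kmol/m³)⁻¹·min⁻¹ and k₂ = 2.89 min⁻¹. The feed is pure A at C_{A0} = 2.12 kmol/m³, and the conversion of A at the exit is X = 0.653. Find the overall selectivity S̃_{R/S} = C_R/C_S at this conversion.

C_A = C_{A0}(1−X) = 0.7356 kmol/m³.
Along a PFR/batch, dC_S/dC_A = −r_S/(r_R+r_S) = −k₂/(k₂+k₁·C_A).
Integrating from C_{A0} to C_A: C_S = (2.89/0.0968)·ln[(2.89+0.0968·2.12)/(2.89+0.0968·0.736)] = 29.86·ln(3.095/2.961) = 1.321 kmol/m³.
Then C_R = (C_{A0}−C_A) − C_S = 1.384 − 1.321 = 0.06297 kmol/m³.
S̃_{R/S} = C_R/C_S = 0.06297/1.321 = 0.0477.

0.0477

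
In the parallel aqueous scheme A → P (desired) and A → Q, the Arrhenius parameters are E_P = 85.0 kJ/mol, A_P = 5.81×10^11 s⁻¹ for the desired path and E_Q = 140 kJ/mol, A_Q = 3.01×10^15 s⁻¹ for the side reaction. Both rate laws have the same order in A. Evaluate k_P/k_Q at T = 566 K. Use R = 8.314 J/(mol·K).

k_P/k_Q = (A_P/A_Q)·exp[−(E_P−E_Q)/(RT)] = (A_P/A_Q)·exp[(E_Q−E_P)/(RT)].
(E_Q−E_P)/(RT) = (140−85.0)×10³/(8.314×566) = 55000/4706 = 11.69.
k_P/k_Q = (5.81×10^11/3.01×10^15)·exp(11.69) = 1.930×10^-4 × 1.191×10^5 = 23.0.
Since E_P < E_Q, lowering the temperature improves selectivity toward P.

23.0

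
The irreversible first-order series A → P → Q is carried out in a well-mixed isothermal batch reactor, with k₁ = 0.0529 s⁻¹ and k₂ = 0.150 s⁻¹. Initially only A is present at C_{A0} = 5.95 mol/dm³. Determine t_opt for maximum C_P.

10.7 s

Setting dC_P/dt = 0 gives t_opt = ln(k₂/k₁)/(k₂−k₁).
= ln(0.150/0.0529)/(0.150−0.0529) = ln(2.836)/0.09710 = 1.042/0.09710 = 10.7 s.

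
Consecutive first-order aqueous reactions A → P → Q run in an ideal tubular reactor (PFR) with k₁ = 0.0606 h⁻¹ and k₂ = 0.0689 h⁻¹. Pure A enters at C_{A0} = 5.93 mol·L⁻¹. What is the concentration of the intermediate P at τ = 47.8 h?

For first-order series with pure A initially, C_P(τ) = k₁C_{A0}/(k₂−k₁)·(e^(−k₁τ) − e^(−k₂τ)).
e^(−k₁τ) = e^(−0.0606×47.8) = e^(−2.897) = 0.05521; e^(−k₂τ) = e^(−3.293) = 0.03713.
C_P = 0.0606×5.93/(0.0689−0.0606) × (0.05521−0.03713) = 43.30×0.01808 = 0.7828 mol·L⁻¹.

0.783 mol·L⁻¹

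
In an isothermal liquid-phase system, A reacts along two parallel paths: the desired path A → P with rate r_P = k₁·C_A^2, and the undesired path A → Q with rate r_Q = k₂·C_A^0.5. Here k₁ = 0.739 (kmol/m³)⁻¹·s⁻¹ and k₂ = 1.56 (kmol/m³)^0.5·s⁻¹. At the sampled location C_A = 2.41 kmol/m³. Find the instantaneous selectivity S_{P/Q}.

S_{P/Q} = r_P/r_Q = (k₁·C_A^2)/(k₂·C_A^0.5) = (k₁/k₂)·C_A^1.5.
= (0.739×2.410^2) / (1.56×2.410^0.5) = 4.292/2.422 = 1.77.

1.77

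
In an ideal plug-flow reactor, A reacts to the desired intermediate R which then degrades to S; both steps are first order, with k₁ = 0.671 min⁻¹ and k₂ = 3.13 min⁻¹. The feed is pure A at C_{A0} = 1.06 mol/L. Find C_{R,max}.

0.149 mol/L

At the optimum, C_{R,max}/C_{A0} = (k₁/k₂)^[k₂/(k₂−k₁)].
= (0.671/3.13)^(3.13/(3.13−0.671)) = (0.2144)^(1.273) = 0.1408.
C_{R,max} = 0.1408×1.06 = 0.149 mol/L.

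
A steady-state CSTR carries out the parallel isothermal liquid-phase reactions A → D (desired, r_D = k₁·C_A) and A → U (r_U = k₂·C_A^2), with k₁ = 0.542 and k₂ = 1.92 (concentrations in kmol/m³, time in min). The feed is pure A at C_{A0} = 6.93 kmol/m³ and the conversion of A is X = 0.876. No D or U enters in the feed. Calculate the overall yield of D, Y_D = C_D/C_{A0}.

0.217

Exit C_A = C_{A0}(1−X) = 6.93×0.124 = 0.8593 kmol/m³.
In a CSTR the entire volume is at exit conditions, so r_D = 0.542×0.8593 = 0.4658 and r_U = 1.92×0.8593^2 = 1.418.
Fraction of consumed A going to D: r_D/(r_D+r_U) = 0.2473.
C_D = 0.2473·C_{A0}·X = 0.2473×6.93×0.876 = 1.50 kmol/m³; Y_D = C_D/C_{A0} = 0.217.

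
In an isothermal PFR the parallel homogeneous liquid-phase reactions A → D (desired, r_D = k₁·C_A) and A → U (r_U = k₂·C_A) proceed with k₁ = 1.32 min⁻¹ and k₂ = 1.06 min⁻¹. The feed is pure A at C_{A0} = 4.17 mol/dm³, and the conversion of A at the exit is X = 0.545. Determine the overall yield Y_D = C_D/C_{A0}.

C_A = C_{A0}(1−X) = 1.897 mol/dm³.
Both paths are first order in A, so the instantaneous fraction to D is constant: dC_D/d(−C_A) = k₁/(k₁+k₂) = 0.5546.
C_D = 0.5546·(C_{A0}−C_A) = 0.5546×2.273 = 1.26 mol/dm³.
Y_D = C_D/C_{A0} = 1.260/4.17 = 0.302.

0.302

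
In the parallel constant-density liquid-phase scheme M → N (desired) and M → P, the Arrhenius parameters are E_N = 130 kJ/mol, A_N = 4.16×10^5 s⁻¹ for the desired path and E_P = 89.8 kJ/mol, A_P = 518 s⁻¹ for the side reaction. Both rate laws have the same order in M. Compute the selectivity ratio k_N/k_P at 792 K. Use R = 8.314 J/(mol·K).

k_N/k_P = (A_N/A_P)·exp[−(E_N−E_P)/(RT)] = (A_N/A_P)·exp[(E_P−E_N)/(RT)].
(E_P−E_N)/(RT) = (89.8−130)×10³/(8.314×792) = -40200/6585 = -6.105.
k_N/k_P = (4.16×10^5/518)·exp(-6.105) = 803.1 × 0.002232 = 1.79.
Since E_N > E_P, raising the temperature improves selectivity toward N.

1.79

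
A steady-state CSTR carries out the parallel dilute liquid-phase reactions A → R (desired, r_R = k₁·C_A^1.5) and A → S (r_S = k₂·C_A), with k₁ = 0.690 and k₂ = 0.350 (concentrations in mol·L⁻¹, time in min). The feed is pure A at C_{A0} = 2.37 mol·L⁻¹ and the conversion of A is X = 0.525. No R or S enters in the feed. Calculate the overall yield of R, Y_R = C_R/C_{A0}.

Exit C_A = C_{A0}(1−X) = 2.37×0.475 = 1.126 mol·L⁻¹.
In a CSTR the entire volume is at exit conditions, so r_R = 0.690×1.126^1.5 = 0.8242 and r_S = 0.350×1.126 = 0.3940.
Fraction of consumed A going to R: r_R/(r_R+r_S) = 0.6766.
C_R = 0.6766·C_{A0}·X = 0.6766×2.37×0.525 = 0.842 mol·L⁻¹; Y_R = C_R/C_{A0} = 0.355.

0.355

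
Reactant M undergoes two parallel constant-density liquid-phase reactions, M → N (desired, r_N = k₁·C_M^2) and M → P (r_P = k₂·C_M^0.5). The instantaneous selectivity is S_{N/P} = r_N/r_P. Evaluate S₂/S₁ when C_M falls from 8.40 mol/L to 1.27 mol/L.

0.0588

S_{N/P} = (k₁/k₂)·C_M^1.5, so S₂/S₁ = (C_{M,2}/C_{M,1})^1.5.
= (1.27/8.40)^1.5 = (0.1512)^1.5 = 0.0588.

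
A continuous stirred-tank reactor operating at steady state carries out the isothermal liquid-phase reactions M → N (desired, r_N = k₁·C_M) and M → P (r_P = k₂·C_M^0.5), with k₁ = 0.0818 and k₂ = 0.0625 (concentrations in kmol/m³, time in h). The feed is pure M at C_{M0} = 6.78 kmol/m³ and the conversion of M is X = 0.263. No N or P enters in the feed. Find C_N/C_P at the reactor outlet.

2.93

Exit C_M = C_{M0}(1−X) = 6.78×0.737 = 4.997 kmol/m³.
In a CSTR the entire volume is at exit conditions, so r_N = 0.0818×4.997 = 0.4087 and r_P = 0.0625×4.997^0.5 = 0.1397.
Overall selectivity = C_N/C_P = r_Nτ/(r_Pτ) = r_N/r_P = 2.93.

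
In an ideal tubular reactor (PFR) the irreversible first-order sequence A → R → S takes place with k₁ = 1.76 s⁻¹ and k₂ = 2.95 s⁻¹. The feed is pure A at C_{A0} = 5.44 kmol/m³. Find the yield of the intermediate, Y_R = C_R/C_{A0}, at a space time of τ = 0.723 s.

0.239

Solving the coupled first-order balances gives C_R(τ) = [k₁/(k₂−k₁)]·C_{A0}·(e^(−k₁τ) − e^(−k₂τ)).
e^(−k₁τ) = e^(−1.76×0.723) = e^(−1.272) = 0.2801; e^(−k₂τ) = e^(−2.133) = 0.1185.
C_R = 1.76×5.44/(2.95−1.76) × (0.2801−0.1185) = 8.046×0.1616 = 1.300 kmol/m³.
Y_R = C_R/C_{A0} = 1.300/5.44 = 0.239.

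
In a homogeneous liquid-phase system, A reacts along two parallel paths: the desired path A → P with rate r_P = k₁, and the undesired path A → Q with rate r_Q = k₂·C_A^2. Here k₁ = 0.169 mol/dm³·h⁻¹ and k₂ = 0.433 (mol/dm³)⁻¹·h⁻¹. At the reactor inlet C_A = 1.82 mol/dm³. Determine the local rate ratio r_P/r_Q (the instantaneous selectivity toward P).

0.118

S_{P/Q} = r_P/r_Q = (k₁)/(k₂·C_A^2) = (k₁/k₂)·C_A^-2.
= (0.169) / (0.433×1.820^2) = 0.1690/1.434 = 0.118.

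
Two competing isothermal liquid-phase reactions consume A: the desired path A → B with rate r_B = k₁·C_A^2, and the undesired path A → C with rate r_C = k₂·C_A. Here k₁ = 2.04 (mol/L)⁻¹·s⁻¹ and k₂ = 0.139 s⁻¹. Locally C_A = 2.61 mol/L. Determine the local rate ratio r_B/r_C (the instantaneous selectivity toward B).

S_{B/C} = r_B/r_C = (k₁·C_A^2)/(k₂·C_A) = (k₁/k₂)·C_A.
= (2.04×2.610^2) / (0.139×2.610) = 13.90/0.3628 = 38.3.
Since the desired path is higher order in A, keeping C_A high (PFR or concentrated feed) favours B.

38.3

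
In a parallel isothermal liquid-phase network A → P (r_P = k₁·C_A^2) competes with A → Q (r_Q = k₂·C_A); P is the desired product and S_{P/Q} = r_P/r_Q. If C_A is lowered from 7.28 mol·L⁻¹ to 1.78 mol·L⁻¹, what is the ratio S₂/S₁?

S_{P/Q} = (k₁/k₂)·C_A, so S₂/S₁ = (C_{A,2}/C_{A,1}).
= 1.78/7.28 = 0.245.

0.245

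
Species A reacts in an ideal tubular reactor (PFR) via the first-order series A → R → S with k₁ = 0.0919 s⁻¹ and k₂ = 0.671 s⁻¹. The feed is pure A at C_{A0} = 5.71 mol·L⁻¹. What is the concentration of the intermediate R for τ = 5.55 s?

0.522 mol·L⁻¹

For first-order series with pure A initially, C_R(τ) = k₁C_{A0}/(k₂−k₁)·(e^(−k₁τ) − e^(−k₂τ)).
e^(−k₁τ) = e^(−0.0919×5.55) = e^(−0.5100) = 0.6005; e^(−k₂τ) = e^(−3.724) = 0.02414.
C_R = 0.0919×5.71/(0.671−0.0919) × (0.6005−0.02414) = 0.9061×0.5763 = 0.5222 mol·L⁻¹.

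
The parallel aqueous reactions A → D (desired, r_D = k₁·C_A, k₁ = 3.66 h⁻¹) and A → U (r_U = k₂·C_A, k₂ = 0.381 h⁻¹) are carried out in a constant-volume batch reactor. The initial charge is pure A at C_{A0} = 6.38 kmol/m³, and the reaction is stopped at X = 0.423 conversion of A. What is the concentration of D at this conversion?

C_A = C_{A0}(1−X) = 3.681 kmol/m³.
Both paths are first order in A, so the instantaneous fraction to D is constant: dC_D/d(−C_A) = k₁/(k₁+k₂) = 0.9057.
C_D = 0.9057·(C_{A0}−C_A) = 0.9057×2.699 = 2.44 kmol/m³.

2.44 kmol/m³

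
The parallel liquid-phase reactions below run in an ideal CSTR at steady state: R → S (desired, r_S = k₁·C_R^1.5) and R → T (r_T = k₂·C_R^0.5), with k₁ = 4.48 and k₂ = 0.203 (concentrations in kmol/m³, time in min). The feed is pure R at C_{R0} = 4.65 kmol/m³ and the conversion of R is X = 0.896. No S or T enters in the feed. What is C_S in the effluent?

3.81 kmol/m³

Exit C_R = C_{R0}(1−X) = 4.65×0.104 = 0.4836 kmol/m³.
In a CSTR the entire volume is at exit conditions, so r_S = 4.48×0.4836^1.5 = 1.507 and r_T = 0.203×0.4836^0.5 = 0.1412.
Fraction of consumed R going to S: r_S/(r_S+r_T) = 0.9143.
C_S = 0.9143·C_{R0}·X = 0.9143×4.65×0.896 = 3.81 kmol/m³.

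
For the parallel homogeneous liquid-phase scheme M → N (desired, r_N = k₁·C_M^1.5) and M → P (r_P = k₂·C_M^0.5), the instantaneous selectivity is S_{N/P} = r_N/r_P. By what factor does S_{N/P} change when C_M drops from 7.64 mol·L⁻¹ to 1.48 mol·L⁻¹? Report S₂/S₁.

S_{N/P} = (k₁/k₂)·C_M, so S₂/S₁ = (C_{M,2}/C_{M,1}).
= 1.48/7.64 = 0.194.

0.194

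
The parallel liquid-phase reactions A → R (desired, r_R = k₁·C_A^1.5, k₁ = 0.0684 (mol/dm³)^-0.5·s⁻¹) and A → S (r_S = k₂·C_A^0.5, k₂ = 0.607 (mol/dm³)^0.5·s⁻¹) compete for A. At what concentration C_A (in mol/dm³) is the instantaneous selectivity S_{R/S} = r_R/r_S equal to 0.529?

4.69 mol/dm³

S_{R/S} = (k₁/k₂)·C_A ⇒ C_A = S·k₂/k₁.
= 0.529×0.607/0.0684 = 4.69 mol/dm³.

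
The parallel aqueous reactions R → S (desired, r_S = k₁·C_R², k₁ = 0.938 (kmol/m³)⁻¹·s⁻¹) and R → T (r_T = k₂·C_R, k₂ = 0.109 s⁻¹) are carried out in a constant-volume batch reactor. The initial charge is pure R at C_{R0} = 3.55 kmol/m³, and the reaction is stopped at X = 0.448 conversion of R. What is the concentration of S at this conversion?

1.52 kmol/m³

C_R = C_{R0}(1−X) = 1.960 kmol/m³.
Along a PFR/batch, dC_T/dC_R = −r_T/(r_S+r_T) = −k₂/(k₂+k₁·C_R).
Integrating from C_{R0} to C_R: C_T = (0.109/0.938)·ln[(0.109+0.938·3.55)/(0.109+0.938·1.96)] = 0.1162·ln(3.439/1.947) = 0.06610 kmol/m³.
Then C_S = (C_{R0}−C_R) − C_T = 1.590 − 0.06610 = 1.524 kmol/m³.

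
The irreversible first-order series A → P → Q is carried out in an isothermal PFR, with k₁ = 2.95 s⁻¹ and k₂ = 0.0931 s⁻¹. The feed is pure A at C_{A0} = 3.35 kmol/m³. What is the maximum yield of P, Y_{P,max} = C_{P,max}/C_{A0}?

0.893

At the optimum, C_{P,max}/C_{A0} = (k₁/k₂)^[k₂/(k₂−k₁)].
= (2.95/0.0931)^(0.0931/(0.0931−2.95)) = (31.69)^(-0.03259) = 0.8935.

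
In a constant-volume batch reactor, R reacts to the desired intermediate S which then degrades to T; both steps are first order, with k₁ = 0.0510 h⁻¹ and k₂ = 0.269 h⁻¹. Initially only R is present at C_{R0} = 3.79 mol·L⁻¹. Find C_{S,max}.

0.487 mol·L⁻¹

For a first-order series the maximum intermediate yield is C_{S,max}/C_{R0} = (k₁/k₂)^[k₂/(k₂−k₁)].
= (0.0510/0.269)^(0.269/(0.269−0.0510)) = (0.1896)^(1.234) = 0.1285.
C_{S,max} = 0.1285×3.79 = 0.487 mol·L⁻¹.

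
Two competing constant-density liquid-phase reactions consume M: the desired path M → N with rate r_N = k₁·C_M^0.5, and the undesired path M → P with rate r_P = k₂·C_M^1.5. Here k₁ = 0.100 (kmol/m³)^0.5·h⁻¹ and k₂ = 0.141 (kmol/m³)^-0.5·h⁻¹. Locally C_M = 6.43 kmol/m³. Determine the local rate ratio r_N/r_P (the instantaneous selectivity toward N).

0.110

S_{N/P} = r_N/r_P = (k₁·C_M^0.5)/(k₂·C_M^1.5) = (k₁/k₂)·C_M⁻¹.
= (0.100×6.430^0.5) / (0.141×6.430^1.5) = 0.2536/2.299 = 0.110.
The undesired path is higher order in M, so low C_M (CSTR or dilute feed) favours N.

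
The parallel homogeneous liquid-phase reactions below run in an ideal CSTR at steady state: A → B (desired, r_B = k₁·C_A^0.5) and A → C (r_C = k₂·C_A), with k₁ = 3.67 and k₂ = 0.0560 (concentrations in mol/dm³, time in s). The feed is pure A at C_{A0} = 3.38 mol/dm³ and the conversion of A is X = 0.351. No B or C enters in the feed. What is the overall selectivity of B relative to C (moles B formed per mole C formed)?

Exit C_A = C_{A0}(1−X) = 3.38×0.649 = 2.194 mol/dm³.
A CSTR operates uniformly at the exit composition, giving r_B = 5.436 and r_C = 0.1228 (each k·C_A^n at C_A = 2.194).
Overall selectivity = C_B/C_C = r_Bτ/(r_Cτ) = r_B/r_C = 44.2.

44.2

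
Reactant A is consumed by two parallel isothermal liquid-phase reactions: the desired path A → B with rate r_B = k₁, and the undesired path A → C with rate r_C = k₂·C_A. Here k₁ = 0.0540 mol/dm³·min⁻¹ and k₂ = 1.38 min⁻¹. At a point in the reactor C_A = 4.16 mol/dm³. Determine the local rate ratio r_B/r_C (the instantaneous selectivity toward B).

S_{B/C} = r_B/r_C = (k₁)/(k₂·C_A) = (k₁/k₂)·C_A⁻¹.
= (0.0540) / (1.38×4.160) = 0.05400/5.741 = 0.00941.

0.00941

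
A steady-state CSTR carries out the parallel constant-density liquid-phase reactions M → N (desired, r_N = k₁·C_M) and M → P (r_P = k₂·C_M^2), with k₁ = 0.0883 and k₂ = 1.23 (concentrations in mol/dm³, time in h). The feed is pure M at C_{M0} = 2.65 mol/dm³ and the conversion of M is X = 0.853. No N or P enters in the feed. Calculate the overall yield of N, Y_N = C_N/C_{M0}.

0.133

Exit C_M = C_{M0}(1−X) = 2.65×0.147 = 0.3896 mol/dm³.
A CSTR operates uniformly at the exit composition, giving r_N = 0.03440 and r_P = 0.1867 (each k·C_M^n at C_M = 0.3896).
Fraction of consumed M going to N: r_N/(r_N+r_P) = 0.1556.
C_N = 0.1556·C_{M0}·X = 0.1556×2.65×0.853 = 0.352 mol/dm³; Y_N = C_N/C_{M0} = 0.133.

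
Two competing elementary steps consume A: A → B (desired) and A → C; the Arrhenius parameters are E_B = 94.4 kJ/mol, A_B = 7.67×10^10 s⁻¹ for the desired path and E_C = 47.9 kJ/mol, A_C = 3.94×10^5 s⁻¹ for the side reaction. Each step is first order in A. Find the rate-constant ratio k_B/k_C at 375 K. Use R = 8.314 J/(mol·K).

0.0649

k_B/k_C = (A_B/A_C)·exp[−(E_B−E_C)/(RT)] = (A_B/A_C)·exp[(E_C−E_B)/(RT)].
(E_C−E_B)/(RT) = (47.9−94.4)×10³/(8.314×375) = -46500/3118 = -14.91.
k_B/k_C = (7.67×10^10/3.94×10^5)·exp(-14.91) = 1.947×10^5 × 3.332×10^-7 = 0.0649.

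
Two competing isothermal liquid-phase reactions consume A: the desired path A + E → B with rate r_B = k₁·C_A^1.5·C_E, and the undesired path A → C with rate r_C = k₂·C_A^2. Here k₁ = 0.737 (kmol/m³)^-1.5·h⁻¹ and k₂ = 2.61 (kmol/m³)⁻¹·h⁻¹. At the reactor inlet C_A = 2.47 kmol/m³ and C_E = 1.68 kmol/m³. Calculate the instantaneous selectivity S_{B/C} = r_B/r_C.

S_{B/C} = r_B/r_C = (k₁·C_A^1.5·C_E)/(k₂·C_A^2) = (k₁/k₂)·C_A^-0.5·C_E.
= (0.737×2.470^1.5×1.680) / (2.61×2.470^2) = 4.806/15.92 = 0.302.

0.302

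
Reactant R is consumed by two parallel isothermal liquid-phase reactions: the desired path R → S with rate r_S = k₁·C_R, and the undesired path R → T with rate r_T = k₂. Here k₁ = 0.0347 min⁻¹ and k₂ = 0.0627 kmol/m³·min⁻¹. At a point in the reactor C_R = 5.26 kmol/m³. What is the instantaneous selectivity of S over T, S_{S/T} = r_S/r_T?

S_{S/T} = r_S/r_T = (k₁·C_R)/(k₂) = (k₁/k₂)·C_R.
= (0.0347×5.260) / (0.0627) = 0.1825/0.06270 = 2.91.

2.91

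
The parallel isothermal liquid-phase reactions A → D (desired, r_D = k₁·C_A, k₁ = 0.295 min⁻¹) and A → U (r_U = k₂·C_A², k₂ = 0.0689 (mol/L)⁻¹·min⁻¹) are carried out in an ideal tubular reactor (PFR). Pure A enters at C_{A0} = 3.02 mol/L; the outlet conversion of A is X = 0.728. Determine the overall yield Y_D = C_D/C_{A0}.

C_A = C_{A0}(1−X) = 0.8214 mol/L.
Along a PFR/batch, dC_D/dC_A = −r_D/(r_D+r_U) = −k₁/(k₁+k₂·C_A).
Integrating from C_{A0} to C_A: C_D = (0.295/0.0689)·ln[(0.295+0.0689·3.02)/(0.295+0.0689·0.821)] = 4.282·ln(0.5031/0.3516) = 1.534 mol/L.
Y_D = C_D/C_{A0} = 1.534/3.02 = 0.508.

0.508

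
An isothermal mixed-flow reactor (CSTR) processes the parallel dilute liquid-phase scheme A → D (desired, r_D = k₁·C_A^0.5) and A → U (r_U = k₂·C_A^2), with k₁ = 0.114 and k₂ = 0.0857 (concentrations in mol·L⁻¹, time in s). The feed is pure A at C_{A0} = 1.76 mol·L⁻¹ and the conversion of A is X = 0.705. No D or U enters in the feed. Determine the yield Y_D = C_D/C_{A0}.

Exit C_A = C_{A0}(1−X) = 1.76×0.295 = 0.5192 mol·L⁻¹.
In a CSTR the entire volume is at exit conditions, so r_D = 0.114×0.5192^0.5 = 0.08214 and r_U = 0.0857×0.5192^2 = 0.02310.
Fraction of consumed A going to D: r_D/(r_D+r_U) = 0.7805.
C_D = 0.7805·C_{A0}·X = 0.7805×1.76×0.705 = 0.968 mol·L⁻¹; Y_D = C_D/C_{A0} = 0.550.

0.550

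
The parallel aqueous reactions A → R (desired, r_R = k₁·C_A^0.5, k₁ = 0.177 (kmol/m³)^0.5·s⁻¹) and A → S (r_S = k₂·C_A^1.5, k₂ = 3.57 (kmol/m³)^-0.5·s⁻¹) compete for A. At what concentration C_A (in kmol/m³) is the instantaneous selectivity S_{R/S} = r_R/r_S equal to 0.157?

S_{R/S} = (k₁/k₂)·C_A⁻¹ ⇒ C_A = (S·k₂/k₁)^(-1).
= (0.157×3.57/0.177)^(-1) = (3.167)^(-1) = 0.316 kmol/m³.

0.316 kmol/m³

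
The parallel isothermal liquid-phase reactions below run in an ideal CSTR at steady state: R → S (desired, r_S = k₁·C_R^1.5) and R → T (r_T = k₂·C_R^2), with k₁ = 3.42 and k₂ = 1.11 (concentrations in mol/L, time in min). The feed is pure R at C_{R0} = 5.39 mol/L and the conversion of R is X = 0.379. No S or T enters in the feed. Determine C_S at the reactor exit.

Exit C_R = C_{R0}(1−X) = 5.39×0.621 = 3.347 mol/L.
In a CSTR the entire volume is at exit conditions, so r_S = 3.42×3.347^1.5 = 20.94 and r_T = 1.11×3.347^2 = 12.44.
Fraction of consumed R going to S: r_S/(r_S+r_T) = 0.6274.
C_S = 0.6274·C_{R0}·X = 0.6274×5.39×0.379 = 1.28 mol/L.

1.28 mol/L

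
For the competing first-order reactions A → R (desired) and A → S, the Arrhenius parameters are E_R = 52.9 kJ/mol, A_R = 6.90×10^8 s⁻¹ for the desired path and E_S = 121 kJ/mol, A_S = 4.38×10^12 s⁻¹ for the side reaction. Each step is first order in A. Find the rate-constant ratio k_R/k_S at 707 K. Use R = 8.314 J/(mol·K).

k_R/k_S = (A_R/A_S)·exp[−(E_R−E_S)/(RT)] = (A_R/A_S)·exp[(E_S−E_R)/(RT)].
(E_S−E_R)/(RT) = (121−52.9)×10³/(8.314×707) = 68100/5878 = 11.59.
k_R/k_S = (6.90×10^8/4.38×10^12)·exp(11.59) = 1.575×10^-4 × 1.075×10^5 = 16.9.
Since E_R < E_S, lowering the temperature improves selectivity toward R.

16.9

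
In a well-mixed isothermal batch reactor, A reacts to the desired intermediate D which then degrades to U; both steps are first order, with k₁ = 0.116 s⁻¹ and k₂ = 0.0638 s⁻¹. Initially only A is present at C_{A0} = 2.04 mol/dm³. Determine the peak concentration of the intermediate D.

Evaluating C_D at t_opt = ln(k₂/k₁)/(k₂−k₁) gives C_{D,max}/C_{A0} = (k₁/k₂)^[k₂/(k₂−k₁)].
= (0.116/0.0638)^(0.0638/(0.0638−0.116)) = (1.818)^(-1.222) = 0.4816.
C_{D,max} = 0.4816×2.04 = 0.982 mol/dm³.

0.982 mol/dm³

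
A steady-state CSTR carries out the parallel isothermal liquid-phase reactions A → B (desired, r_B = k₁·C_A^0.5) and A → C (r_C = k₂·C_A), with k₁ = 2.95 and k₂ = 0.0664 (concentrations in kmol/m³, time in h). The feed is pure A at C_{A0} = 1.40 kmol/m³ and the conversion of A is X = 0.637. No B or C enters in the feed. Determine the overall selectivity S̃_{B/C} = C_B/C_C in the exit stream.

62.3

Exit C_A = C_{A0}(1−X) = 1.40×0.363 = 0.5082 kmol/m³.
Rates in a CSTR are evaluated at the outlet concentration: r_B = 2.95×0.5082^0.5 = 2.103, r_C = 0.0664×0.5082 = 0.03374.
Overall selectivity = C_B/C_C = r_Bτ/(r_Cτ) = r_B/r_C = 62.3.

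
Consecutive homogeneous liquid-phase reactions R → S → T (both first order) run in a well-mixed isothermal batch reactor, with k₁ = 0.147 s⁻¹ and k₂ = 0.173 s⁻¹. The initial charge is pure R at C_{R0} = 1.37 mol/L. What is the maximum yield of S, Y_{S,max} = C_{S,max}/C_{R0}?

At the optimum, C_{S,max}/C_{R0} = (k₁/k₂)^[k₂/(k₂−k₁)].
= (0.147/0.173)^(0.173/(0.173−0.147)) = (0.8497)^(6.654) = 0.3384.

0.338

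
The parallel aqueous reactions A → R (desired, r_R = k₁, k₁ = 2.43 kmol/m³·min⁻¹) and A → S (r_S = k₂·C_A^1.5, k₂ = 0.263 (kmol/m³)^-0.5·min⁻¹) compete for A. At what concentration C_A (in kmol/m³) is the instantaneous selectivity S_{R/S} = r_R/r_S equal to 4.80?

S_{R/S} = (k₁/k₂)·C_A^-1.5 ⇒ C_A = (S·k₂/k₁)^(1/(-1.5)).
= (4.80×0.263/2.43)^(-0.6667) = (0.5195)^(-0.6667) = 1.55 kmol/m³.

1.55 kmol/m³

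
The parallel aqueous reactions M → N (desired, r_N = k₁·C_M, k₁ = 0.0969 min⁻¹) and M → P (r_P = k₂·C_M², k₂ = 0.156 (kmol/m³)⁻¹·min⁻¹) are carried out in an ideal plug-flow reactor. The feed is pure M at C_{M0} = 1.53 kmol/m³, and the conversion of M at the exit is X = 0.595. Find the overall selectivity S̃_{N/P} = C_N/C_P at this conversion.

0.601

C_M = C_{M0}(1−X) = 0.6197 kmol/m³.
Along a PFR/batch, dC_N/dC_M = −r_N/(r_N+r_P) = −k₁/(k₁+k₂·C_M).
Integrating from C_{M0} to C_M: C_N = (0.0969/0.156)·ln[(0.0969+0.156·1.53)/(0.0969+0.156·0.620)] = 0.6212·ln(0.3356/0.1936) = 0.3418 kmol/m³.
C_P = (C_{M0}−C_M)−C_N = 0.5686 kmol/m³; S̃_{N/P} = 0.3418/0.5686 = 0.601.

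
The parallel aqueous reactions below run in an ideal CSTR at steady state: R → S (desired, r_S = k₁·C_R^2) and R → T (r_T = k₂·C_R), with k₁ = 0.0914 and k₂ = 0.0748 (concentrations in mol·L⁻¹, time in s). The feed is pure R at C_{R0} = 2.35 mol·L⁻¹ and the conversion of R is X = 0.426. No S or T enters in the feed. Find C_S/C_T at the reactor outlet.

Exit C_R = C_{R0}(1−X) = 2.35×0.574 = 1.349 mol·L⁻¹.
A CSTR operates uniformly at the exit composition, giving r_S = 0.1663 and r_T = 0.1009 (each k·C_R^n at C_R = 1.349).
Overall selectivity = C_S/C_T = r_Sτ/(r_Tτ) = r_S/r_T = 1.65.

1.65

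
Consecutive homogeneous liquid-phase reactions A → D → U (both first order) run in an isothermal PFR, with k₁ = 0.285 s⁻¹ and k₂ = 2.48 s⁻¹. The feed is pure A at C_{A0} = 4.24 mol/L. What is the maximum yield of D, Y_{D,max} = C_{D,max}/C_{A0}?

For a first-order series the maximum intermediate yield is C_{D,max}/C_{A0} = (k₁/k₂)^[k₂/(k₂−k₁)].
= (0.285/2.48)^(2.48/(2.48−0.285)) = (0.1149)^(1.130) = 0.08677.

0.0868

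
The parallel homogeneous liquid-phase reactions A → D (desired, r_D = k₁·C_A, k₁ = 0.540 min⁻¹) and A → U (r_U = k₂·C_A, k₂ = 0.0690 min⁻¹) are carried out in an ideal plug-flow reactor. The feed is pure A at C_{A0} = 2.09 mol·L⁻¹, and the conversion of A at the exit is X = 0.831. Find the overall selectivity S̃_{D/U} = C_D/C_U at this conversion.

C_A = C_{A0}(1−X) = 0.3532 mol·L⁻¹.
Both paths are first order in A, so the instantaneous fraction to D is constant: dC_D/d(−C_A) = k₁/(k₁+k₂) = 0.8867.
C_D = 0.8867·(C_{A0}−C_A) = 0.8867×1.737 = 1.54 mol·L⁻¹.
C_U = (C_{A0}−C_A)−C_D = 0.1968 mol·L⁻¹; S̃_{D/U} = 1.540/0.1968 = 7.83.

7.83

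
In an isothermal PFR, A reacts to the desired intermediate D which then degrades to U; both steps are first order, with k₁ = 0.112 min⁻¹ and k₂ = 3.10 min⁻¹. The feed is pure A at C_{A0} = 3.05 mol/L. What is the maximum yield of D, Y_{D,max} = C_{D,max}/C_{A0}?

At the optimum, C_{D,max}/C_{A0} = (k₁/k₂)^[k₂/(k₂−k₁)].
= (0.112/3.10)^(3.10/(3.10−0.112)) = (0.03613)^(1.037) = 0.03190.

0.0319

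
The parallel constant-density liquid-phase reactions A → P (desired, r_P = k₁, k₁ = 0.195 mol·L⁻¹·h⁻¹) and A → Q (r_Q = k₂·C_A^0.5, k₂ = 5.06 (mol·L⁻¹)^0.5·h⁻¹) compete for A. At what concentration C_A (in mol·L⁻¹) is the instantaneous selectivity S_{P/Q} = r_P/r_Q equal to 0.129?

0.0892 mol·L⁻¹

S_{P/Q} = (k₁/k₂)·C_A^-0.5 ⇒ C_A = (S·k₂/k₁)^(-2).
= (0.129×5.06/0.195)^(-2) = (3.347)^(-2) = 0.0892 mol·L⁻¹.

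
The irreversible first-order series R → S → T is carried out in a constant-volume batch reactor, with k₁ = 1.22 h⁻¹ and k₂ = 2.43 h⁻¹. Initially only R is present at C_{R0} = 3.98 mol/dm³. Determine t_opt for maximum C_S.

0.569 h

For first-order series the maximum of C_S occurs at t_opt = ln(k₂/k₁)/(k₂−k₁).
= ln(2.43/1.22)/(2.43−1.22) = ln(1.992)/1.210 = 0.6890/1.210 = 0.569 h.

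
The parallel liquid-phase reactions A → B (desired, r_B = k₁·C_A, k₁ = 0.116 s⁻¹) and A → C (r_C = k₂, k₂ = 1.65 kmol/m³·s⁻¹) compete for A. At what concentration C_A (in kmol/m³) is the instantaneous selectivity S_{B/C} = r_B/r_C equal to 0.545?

7.75 kmol/m³

S_{B/C} = (k₁/k₂)·C_A ⇒ C_A = S·k₂/k₁.
= 0.545×1.65/0.116 = 7.75 kmol/m³.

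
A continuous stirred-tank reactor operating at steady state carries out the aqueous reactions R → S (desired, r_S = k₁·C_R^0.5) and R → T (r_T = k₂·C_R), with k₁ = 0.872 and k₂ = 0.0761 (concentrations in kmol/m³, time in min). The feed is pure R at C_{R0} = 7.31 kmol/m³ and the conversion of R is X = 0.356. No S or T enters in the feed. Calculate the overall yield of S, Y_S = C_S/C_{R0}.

Exit C_R = C_{R0}(1−X) = 7.31×0.644 = 4.708 kmol/m³.
Rates in a CSTR are evaluated at the outlet concentration: r_S = 0.872×4.708^0.5 = 1.892, r_T = 0.0761×4.708 = 0.3583.
Fraction of consumed R going to S: r_S/(r_S+r_T) = 0.8408.
C_S = 0.8408·C_{R0}·X = 0.8408×7.31×0.356 = 2.19 kmol/m³; Y_S = C_S/C_{R0} = 0.299.

0.299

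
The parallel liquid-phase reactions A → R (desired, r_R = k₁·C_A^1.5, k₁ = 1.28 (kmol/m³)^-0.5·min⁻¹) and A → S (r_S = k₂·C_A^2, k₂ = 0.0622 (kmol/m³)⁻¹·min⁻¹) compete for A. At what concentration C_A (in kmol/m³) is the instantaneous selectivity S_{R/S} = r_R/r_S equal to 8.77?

S_{R/S} = (k₁/k₂)·C_A^-0.5 ⇒ C_A = (S·k₂/k₁)^(-2).
= (8.77×0.0622/1.28)^(-2) = (0.4262)^(-2) = 5.51 kmol/m³.

5.51 kmol/m³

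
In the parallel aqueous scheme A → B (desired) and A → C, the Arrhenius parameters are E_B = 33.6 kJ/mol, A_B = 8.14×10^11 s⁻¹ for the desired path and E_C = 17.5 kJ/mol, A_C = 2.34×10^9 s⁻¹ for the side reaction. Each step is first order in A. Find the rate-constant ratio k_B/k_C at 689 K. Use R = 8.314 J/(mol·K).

20.9

With equal orders, S_{B/C} = k_B/k_C = (A_B/A_C)·exp[(E_C−E_B)/(RT)].
(E_C−E_B)/(RT) = (17.5−33.6)×10³/(8.314×689) = -16100/5728 = -2.811.
k_B/k_C = (8.14×10^11/2.34×10^9)·exp(-2.811) = 347.9 × 0.06017 = 20.9.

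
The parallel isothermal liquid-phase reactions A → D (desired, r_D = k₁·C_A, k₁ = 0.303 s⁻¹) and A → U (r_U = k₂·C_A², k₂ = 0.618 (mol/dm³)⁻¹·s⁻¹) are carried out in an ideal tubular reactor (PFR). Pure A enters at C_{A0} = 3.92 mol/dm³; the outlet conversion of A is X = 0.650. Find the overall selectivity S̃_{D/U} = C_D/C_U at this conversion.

0.199

C_A = C_{A0}(1−X) = 1.372 mol/dm³.
Along a PFR/batch, dC_D/dC_A = −r_D/(r_D+r_U) = −k₁/(k₁+k₂·C_A).
Integrating from C_{A0} to C_A: C_D = (0.303/0.618)·ln[(0.303+0.618·3.92)/(0.303+0.618·1.37)] = 0.4903·ln(2.726/1.151) = 0.4227 mol/dm³.
C_U = (C_{A0}−C_A)−C_D = 2.125 mol/dm³; S̃_{D/U} = 0.4227/2.125 = 0.199.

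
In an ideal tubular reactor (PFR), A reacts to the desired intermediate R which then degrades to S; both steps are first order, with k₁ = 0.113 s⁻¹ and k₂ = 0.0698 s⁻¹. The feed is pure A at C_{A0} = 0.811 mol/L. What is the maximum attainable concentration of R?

0.372 mol/L

Evaluating C_R at τ_opt = ln(k₂/k₁)/(k₂−k₁) gives C_{R,max}/C_{A0} = (k₁/k₂)^[k₂/(k₂−k₁)].
= (0.113/0.0698)^(0.0698/(0.0698−0.113)) = (1.619)^(-1.616) = 0.4591.
C_{R,max} = 0.4591×0.811 = 0.372 mol/L.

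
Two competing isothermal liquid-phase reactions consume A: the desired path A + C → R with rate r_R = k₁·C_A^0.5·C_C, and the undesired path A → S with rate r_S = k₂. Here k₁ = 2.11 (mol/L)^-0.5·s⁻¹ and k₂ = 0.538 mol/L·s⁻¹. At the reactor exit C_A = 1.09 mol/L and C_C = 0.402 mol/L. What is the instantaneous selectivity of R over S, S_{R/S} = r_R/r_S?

1.65

S_{R/S} = r_R/r_S = (k₁·C_A^0.5·C_C)/(k₂) = (k₁/k₂)·C_A^0.5·C_C.
= (2.11×1.090^0.5×0.4020) / (0.538) = 0.8856/0.5380 = 1.65.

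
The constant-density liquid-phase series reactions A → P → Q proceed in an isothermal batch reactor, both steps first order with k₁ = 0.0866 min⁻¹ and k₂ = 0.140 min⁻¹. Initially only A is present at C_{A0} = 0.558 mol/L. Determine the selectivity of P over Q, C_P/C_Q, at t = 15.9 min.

0.456

Solving the coupled first-order balances gives C_P(t) = [k₁/(k₂−k₁)]·C_{A0}·(e^(−k₁t) − e^(−k₂t)).
e^(−k₁t) = e^(−0.0866×15.9) = e^(−1.377) = 0.2523; e^(−k₂t) = e^(−2.226) = 0.1080.
C_P = 0.0866×0.558/(0.140−0.0866) × (0.2523−0.1080) = 0.9049×0.1444 = 0.1307 mol/L.
C_A = C_{A0}e^(−k₁t) = 0.1408 mol/L, so C_Q = C_{A0}−C_A−C_P = 0.2865 mol/L; C_P/C_Q = 0.456.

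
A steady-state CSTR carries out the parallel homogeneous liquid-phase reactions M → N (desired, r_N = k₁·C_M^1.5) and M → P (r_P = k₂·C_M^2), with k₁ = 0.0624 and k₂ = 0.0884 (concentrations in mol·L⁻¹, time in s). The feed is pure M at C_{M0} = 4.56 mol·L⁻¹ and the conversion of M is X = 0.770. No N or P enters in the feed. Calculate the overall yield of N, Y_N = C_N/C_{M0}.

Exit C_M = C_{M0}(1−X) = 4.56×0.230 = 1.049 mol·L⁻¹.
A CSTR operates uniformly at the exit composition, giving r_N = 0.06702 and r_P = 0.09724 (each k·C_M^n at C_M = 1.049).
Fraction of consumed M going to N: r_N/(r_N+r_P) = 0.4080.
C_N = 0.4080·C_{M0}·X = 0.4080×4.56×0.770 = 1.43 mol·L⁻¹; Y_N = C_N/C_{M0} = 0.314.

0.314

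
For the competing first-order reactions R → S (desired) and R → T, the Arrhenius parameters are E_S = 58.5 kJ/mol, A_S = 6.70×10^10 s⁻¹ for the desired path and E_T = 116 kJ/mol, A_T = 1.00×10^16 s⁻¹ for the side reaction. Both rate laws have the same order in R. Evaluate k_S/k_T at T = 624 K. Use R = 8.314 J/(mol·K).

Since both paths have the same order in R, the concentration cancels and S_{S/T} = k_S/k_T = (A_S/A_T)·exp[(E_T−E_S)/(RT)].
(E_T−E_S)/(RT) = (116−58.5)×10³/(8.314×624) = 57500/5188 = 11.08.
k_S/k_T = (6.70×10^10/1.00×10^16)·exp(11.08) = 6.700×10^-6 × 65082 = 0.436.
Since E_S < E_T, lowering the temperature improves selectivity toward S.

0.436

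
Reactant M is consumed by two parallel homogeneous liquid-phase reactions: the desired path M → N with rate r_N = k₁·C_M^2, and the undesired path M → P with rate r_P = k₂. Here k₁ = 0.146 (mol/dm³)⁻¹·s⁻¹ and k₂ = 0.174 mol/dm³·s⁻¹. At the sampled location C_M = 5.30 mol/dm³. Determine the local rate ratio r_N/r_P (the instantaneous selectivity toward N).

S_{N/P} = r_N/r_P = (k₁·C_M^2)/(k₂) = (k₁/k₂)·C_M^2.
= (0.146×5.300^2) / (0.174) = 4.101/0.1740 = 23.6.
Since the desired path is higher order in M, keeping C_M high (PFR or concentrated feed) favours N.

23.6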